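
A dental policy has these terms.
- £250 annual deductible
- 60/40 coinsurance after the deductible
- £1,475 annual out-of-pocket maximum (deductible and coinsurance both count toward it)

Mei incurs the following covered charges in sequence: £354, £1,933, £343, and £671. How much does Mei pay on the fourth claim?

Claim 1 (£354): £250 finishes the deductible; £104 goes to coinsurance; patient's 40% is £41.60. Cost to patient: £291.60. OOP to date £291.60.
Claim 2 (£1,933): deductible met; 40% of £1,933 = £773.20. Patient pays £773.20; OOP now £1,064.80.
Claim 3 (£343): 40% coinsurance on £343 = £137.20. Cost to patient: £137.20. OOP to date £1,202.
Claim 4 (£671): deductible already satisfied, so patient's share is 40% × £671 = £268.40. Patient pays £268.40; OOP now £1,470.40.

£268.40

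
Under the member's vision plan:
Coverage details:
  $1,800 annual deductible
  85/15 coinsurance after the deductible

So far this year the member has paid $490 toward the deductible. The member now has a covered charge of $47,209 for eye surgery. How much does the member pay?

$490 of the $1,800 deductible is already met, leaving $1,310.
After the $1,310 deductible portion, $47,209 − $1,310 = $45,899 is subject to coinsurance.
Member's 15% share of $45,899 is $6,884.85.
That puts the member's cost at $1,310 + $6,884.85 = $8,194.85.

$8,194.85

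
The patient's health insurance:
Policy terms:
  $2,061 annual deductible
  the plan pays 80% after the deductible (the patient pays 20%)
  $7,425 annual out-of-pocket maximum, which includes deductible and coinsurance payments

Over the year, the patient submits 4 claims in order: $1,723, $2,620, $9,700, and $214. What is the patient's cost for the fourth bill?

Claim 1 — $1,723: all of it applies to the deductible. Cost to patient: $1,723. OOP to date $1,723.
Claim 2 — $2,620: $338 to deductible, leaving $2,282; patient's 20% is $456.40. Cost to patient: $794.40. OOP to date $2,517.40.
Claim 3 — $9,700: 20% coinsurance on $9,700 = $1,940. Patient pays $1,940; OOP now $4,457.40.
Claim 4 — $214: deductible met; 20% of $214 = $42.80. Patient pays $42.80; OOP now $4,500.20.

$42.80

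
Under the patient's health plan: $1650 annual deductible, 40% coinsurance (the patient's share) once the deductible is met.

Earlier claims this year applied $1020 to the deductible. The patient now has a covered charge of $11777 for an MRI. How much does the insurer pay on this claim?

$1020 of the $1650 deductible is already met, leaving $630.
The remaining $11147 (= $11777 − $630) moves to coinsurance.
Patient's 40% share of $11147 is $4458.80.
Patient responsibility: $630 + $4458.80 = $5088.80.
Insurer pays the balance: $11777 − $5088.80 = $6688.20.

$6688.20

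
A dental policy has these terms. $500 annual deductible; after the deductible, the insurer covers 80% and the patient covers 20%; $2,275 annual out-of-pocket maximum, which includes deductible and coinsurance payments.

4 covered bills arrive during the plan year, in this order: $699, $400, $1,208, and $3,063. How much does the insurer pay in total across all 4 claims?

$3,896

Claim 1 ($699): $500 to deductible, leaving $199; coinsurance $199 × 20% = $39.80. Patient owes $539.80 (running OOP $539.80). Insurer: $699 − $539.80 = $159.20.
Claim 2 ($400): 20% coinsurance on $400 = $80. Patient pays $80; OOP now $619.80. Plan pays $400 − $80 = $320.
Claim 3 ($1,208): 20% coinsurance on $1,208 = $241.60. Cost to patient: $241.60. OOP to date $861.40. Plan pays $1,208 − $241.60 = $966.40.
Claim 4 ($3,063): deductible met; 20% of $3,063 = $612.60. Patient owes $612.60 (running OOP $1,474). Plan pays $3,063 − $612.60 = $2,450.40.
Insurer total = bills − patient's total = $5,370 − $1,474 = $3,896.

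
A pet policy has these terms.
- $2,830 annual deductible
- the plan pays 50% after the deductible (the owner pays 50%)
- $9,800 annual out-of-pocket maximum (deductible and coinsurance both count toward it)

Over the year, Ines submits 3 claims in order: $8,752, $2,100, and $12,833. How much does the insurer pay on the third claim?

$9,874

Claim 1 — $8,752: deductible takes $2,830, $5,922 remains; coinsurance $5,922 × 50% = $2,961. Owner pays $5,791; OOP now $5,791. Insurer: $8,752 − $5,791 = $2,961.
Claim 2 — $2,100: deductible met; 50% of $2,100 = $1,050. Owner owes $1,050 (running OOP $6,841). Plan pays $2,100 − $1,050 = $1,050.
Claim 3 — $12,833: deductible already satisfied, so owner's share is 50% × $12,833 = $6,416.50. OOP would hit $13,257.50 > $9,800, so the cap limits the owner to $9,800 − $6,841 = $2,959. Plan pays $12,833 − $2,959 = $9,874.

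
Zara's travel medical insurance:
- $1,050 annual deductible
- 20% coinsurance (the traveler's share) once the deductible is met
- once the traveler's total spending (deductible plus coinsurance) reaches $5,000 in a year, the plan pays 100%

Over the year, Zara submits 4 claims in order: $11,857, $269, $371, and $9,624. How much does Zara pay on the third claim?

Claim 1 ($11,857): $1,050 finishes the deductible; $10,807 goes to coinsurance; coinsurance $10,807 × 20% = $2,161.40. Cost to traveler: $3,211.40. OOP to date $3,211.40.
Claim 2 ($269): deductible met; 20% of $269 = $53.80. Cost to traveler: $53.80. OOP to date $3,265.20.
Claim 3 ($371): deductible already satisfied, so traveler's share is 20% × $371 = $74.20. Cost to traveler: $74.20. OOP to date $3,339.40.

$74.20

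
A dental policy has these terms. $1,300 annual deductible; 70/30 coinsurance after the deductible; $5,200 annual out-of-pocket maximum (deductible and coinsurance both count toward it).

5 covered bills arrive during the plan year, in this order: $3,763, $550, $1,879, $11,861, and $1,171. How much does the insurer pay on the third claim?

$1,315.30

Claim 1 — $3,763: deductible takes $1,300, $2,463 remains; coinsurance $2,463 × 30% = $738.90. Patient pays $2,038.90; OOP now $2,038.90. Insurer: $3,763 − $2,038.90 = $1,724.10.
Claim 2 — $550: deductible met; 30% of $550 = $165. Cost to patient: $165. OOP to date $2,203.90. Insurer: $550 − $165 = $385.
Claim 3 — $1,879: 30% coinsurance on $1,879 = $563.70. Cost to patient: $563.70. OOP to date $2,767.60. Plan pays $1,879 − $563.70 = $1,315.30.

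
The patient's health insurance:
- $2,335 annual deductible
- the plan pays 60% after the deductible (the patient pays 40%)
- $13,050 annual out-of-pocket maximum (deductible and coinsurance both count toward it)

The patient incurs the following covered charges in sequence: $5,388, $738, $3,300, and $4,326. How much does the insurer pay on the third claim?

$1,980

Bill 1, $5,388: $2,335 finishes the deductible; $3,053 goes to coinsurance; patient's 40% is $1,221.20. Cost to patient: $3,556.20. OOP to date $3,556.20. Insurer: $5,388 − $3,556.20 = $1,831.80.
Bill 2, $738: deductible met; 40% of $738 = $295.20. Patient pays $295.20; OOP now $3,851.40. Insurer: $738 − $295.20 = $442.80.
Bill 3, $3,300: deductible already satisfied, so patient's share is 40% × $3,300 = $1,320. Patient pays $1,320; OOP now $5,171.40. Plan pays $3,300 − $1,320 = $1,980.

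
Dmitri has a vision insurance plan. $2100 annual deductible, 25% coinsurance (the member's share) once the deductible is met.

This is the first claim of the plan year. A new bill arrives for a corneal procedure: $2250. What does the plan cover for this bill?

$112.50

Nothing has been paid toward the $2100 deductible, so the first $2100 of this charge is applied there.
The remaining $150 (= $2250 − $2100) moves to coinsurance.
25% of $150 = $37.50 falls to the member.
So the member owes $2100 + $37.50 = $2137.50.
Insurer pays the balance: $2250 − $2137.50 = $112.50.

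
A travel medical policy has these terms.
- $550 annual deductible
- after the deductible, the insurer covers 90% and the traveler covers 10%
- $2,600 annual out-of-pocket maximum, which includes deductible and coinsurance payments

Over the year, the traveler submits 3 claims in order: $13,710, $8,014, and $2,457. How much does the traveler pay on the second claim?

Claim 1 — $13,710: deductible takes $550, $13,160 remains; coinsurance $13,160 × 10% = $1,316. Cost to traveler: $1,866. OOP to date $1,866.
Claim 2 — $8,014: deductible met; 10% of $8,014 = $801.40. Adding that to $1,866 gives $2,667.40, past the $2,600 cap; traveler pays only $2,600 − $1,866 = $734.

$734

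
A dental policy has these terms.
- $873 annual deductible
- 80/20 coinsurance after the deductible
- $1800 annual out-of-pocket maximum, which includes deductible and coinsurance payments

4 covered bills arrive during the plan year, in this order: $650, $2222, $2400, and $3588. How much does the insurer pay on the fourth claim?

$3540.80

#1 ($650): all of it applies to the deductible. Patient owes $650 (running OOP $650). Plan pays $650 − $650 = $0.
#2 ($2222): deductible takes $223, $1999 remains; patient's 20% is $399.80. Patient pays $622.80; OOP now $1272.80. Insurer: $2222 − $622.80 = $1599.20.
#3 ($2400): 20% coinsurance on $2400 = $480. Patient owes $480 (running OOP $1752.80). Plan pays $2400 − $480 = $1920.
#4 ($3588): deductible already satisfied, so patient's share is 20% × $3588 = $717.60. That would push OOP to $2470.40, over the $1800 cap, so patient pays $1800 − $1752.80 = $47.20. Plan pays $3588 − $47.20 = $3540.80.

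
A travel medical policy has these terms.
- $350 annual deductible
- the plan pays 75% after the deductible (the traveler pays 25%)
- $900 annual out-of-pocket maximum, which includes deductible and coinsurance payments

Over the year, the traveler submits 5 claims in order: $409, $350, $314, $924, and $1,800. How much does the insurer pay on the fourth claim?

$693

Bill 1, $409: deductible takes $350, $59 remains; traveler's 25% is $14.75. Cost to traveler: $364.75. OOP to date $364.75. Plan pays $409 − $364.75 = $44.25.
Bill 2, $350: deductible already satisfied, so traveler's share is 25% × $350 = $87.50. Cost to traveler: $87.50. OOP to date $452.25. Plan pays $350 − $87.50 = $262.50.
Bill 3, $314: 25% coinsurance on $314 = $78.50. Traveler pays $78.50; OOP now $530.75. Insurer: $314 − $78.50 = $235.50.
Bill 4, $924: deductible met; 25% of $924 = $231. Cost to traveler: $231. OOP to date $761.75. Insurer: $924 − $231 = $693.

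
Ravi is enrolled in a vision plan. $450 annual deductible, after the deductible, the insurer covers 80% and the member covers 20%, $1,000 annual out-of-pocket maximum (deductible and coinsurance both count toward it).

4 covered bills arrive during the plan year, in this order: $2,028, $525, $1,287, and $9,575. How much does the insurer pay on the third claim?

$1,157.60

#1 ($2,028): deductible takes $450, $1,578 remains; coinsurance $1,578 × 20% = $315.60. Cost to member: $765.60. OOP to date $765.60. Plan pays $2,028 − $765.60 = $1,262.40.
#2 ($525): 20% coinsurance on $525 = $105. Cost to member: $105. OOP to date $870.60. Insurer: $525 − $105 = $420.
#3 ($1,287): deductible already satisfied, so member's share is 20% × $1,287 = $257.40. OOP would hit $1,128 > $1,000, so the cap limits the member to $1,000 − $870.60 = $129.40. Plan pays $1,287 − $129.40 = $1,157.60.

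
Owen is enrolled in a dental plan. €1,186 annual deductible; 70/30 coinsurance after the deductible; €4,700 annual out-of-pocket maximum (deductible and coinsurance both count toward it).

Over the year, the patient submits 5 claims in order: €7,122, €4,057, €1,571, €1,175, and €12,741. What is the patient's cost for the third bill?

#1 (€7,122): €1,186 to deductible, leaving €5,936; patient's 30% is €1,780.80. Patient owes €2,966.80 (running OOP €2,966.80).
#2 (€4,057): 30% coinsurance on €4,057 = €1,217.10. Patient owes €1,217.10 (running OOP €4,183.90).
#3 (€1,571): deductible already satisfied, so patient's share is 30% × €1,571 = €471.30. Patient owes €471.30 (running OOP €4,655.20).

€471.30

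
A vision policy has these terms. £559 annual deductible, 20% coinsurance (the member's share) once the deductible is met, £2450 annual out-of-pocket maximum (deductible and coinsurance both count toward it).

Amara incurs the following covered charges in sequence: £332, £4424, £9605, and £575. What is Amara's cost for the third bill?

£1051.60

#1 (£332): all of it applies to the deductible. Member owes £332 (running OOP £332).
#2 (£4424): £227 finishes the deductible; £4197 goes to coinsurance; member's 20% is £839.40. Member pays £1066.40; OOP now £1398.40.
#3 (£9605): deductible met; 20% of £9605 = £1921. That would push OOP to £3319.40, over the £2450 cap, so member pays £2450 − £1398.40 = £1051.60.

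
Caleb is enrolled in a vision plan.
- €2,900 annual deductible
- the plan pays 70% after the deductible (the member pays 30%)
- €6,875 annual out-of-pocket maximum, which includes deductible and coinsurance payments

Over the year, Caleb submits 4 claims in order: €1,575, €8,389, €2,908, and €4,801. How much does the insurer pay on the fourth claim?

€3,817.60

Claim 1 — €1,575: all of it applies to the deductible. Member pays €1,575; OOP now €1,575. Insurer: €1,575 − €1,575 = €0.
Claim 2 — €8,389: €1,325 finishes the deductible; €7,064 goes to coinsurance; 30% of €7,064 = €2,119.20. Cost to member: €3,444.20. OOP to date €5,019.20. Plan pays €8,389 − €3,444.20 = €4,944.80.
Claim 3 — €2,908: 30% coinsurance on €2,908 = €872.40. Cost to member: €872.40. OOP to date €5,891.60. Plan pays €2,908 − €872.40 = €2,035.60.
Claim 4 — €4,801: deductible already satisfied, so member's share is 30% × €4,801 = €1,440.30. Adding that to €5,891.60 gives €7,331.90, past the €6,875 cap; member pays only €6,875 − €5,891.60 = €983.40. Plan pays €4,801 − €983.40 = €3,817.60.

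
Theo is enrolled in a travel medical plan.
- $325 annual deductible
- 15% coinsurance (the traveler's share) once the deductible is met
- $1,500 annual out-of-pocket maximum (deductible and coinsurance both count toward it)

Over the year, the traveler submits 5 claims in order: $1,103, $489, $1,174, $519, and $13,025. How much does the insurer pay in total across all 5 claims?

Claim 1 — $1,103: $325 to deductible, leaving $778; 15% of $778 = $116.70. Traveler owes $441.70 (running OOP $441.70). Plan pays $1,103 − $441.70 = $661.30.
Claim 2 — $489: deductible met; 15% of $489 = $73.35. Cost to traveler: $73.35. OOP to date $515.05. Insurer: $489 − $73.35 = $415.65.
Claim 3 — $1,174: 15% coinsurance on $1,174 = $176.10. Cost to traveler: $176.10. OOP to date $691.15. Insurer: $1,174 − $176.10 = $997.90.
Claim 4 — $519: deductible met; 15% of $519 = $77.85. Cost to traveler: $77.85. OOP to date $769. Insurer: $519 − $77.85 = $441.15.
Claim 5 — $13,025: deductible met; 15% of $13,025 = $1,953.75. Adding that to $769 gives $2,722.75, past the $1,500 cap; traveler pays only $1,500 − $769 = $731. Plan pays $13,025 − $731 = $12,294.
Insurer total = bills − traveler's total = $16,310 − $1,500 = $14,810.

$14,810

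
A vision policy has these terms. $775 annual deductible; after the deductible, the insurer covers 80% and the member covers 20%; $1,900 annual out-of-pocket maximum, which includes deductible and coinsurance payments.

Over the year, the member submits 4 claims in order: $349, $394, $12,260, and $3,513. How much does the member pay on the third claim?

$1,157

#1 ($349): fully absorbed by the deductible. Member owes $349 (running OOP $349).
#2 ($394): fully absorbed by the deductible. Member pays $394; OOP now $743.
#3 ($12,260): deductible takes $32, $12,228 remains; member's 20% is $2,445.60. Claim cost before the cap: $32 + $2,445.60 = $2,477.60. OOP would hit $3,220.60 > $1,900, so the cap limits the member to $1,900 − $743 = $1,157.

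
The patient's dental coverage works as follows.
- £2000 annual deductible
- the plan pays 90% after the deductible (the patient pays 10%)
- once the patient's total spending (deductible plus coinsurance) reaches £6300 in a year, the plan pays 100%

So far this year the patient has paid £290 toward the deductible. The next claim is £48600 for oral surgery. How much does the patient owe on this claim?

Deductible still to meet: £2000 − £290 = £1710.
After the £1710 deductible portion, £48600 − £1710 = £46890 is subject to coinsurance.
Coinsurance: £46890 × 10% = £4689.
That puts the patient's cost at £1710 + £4689 = £6399 before any cap.
That would bring total out-of-pocket to £6689, past the £6300 cap. The patient is capped at £6300 − £290 = £6010 on this claim.

£6010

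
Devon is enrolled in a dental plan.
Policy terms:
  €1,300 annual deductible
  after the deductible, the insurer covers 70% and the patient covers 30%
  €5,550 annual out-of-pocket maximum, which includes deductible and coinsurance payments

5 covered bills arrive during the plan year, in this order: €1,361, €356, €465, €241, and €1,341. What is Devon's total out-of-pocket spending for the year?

€2,039.20

#1 (€1,361): €1,300 to deductible, leaving €61; patient's 30% is €18.30. Patient owes €1,318.30 (running OOP €1,318.30).
#2 (€356): deductible met; 30% of €356 = €106.80. Patient pays €106.80; OOP now €1,425.10.
#3 (€465): 30% coinsurance on €465 = €139.50. Cost to patient: €139.50. OOP to date €1,564.60.
#4 (€241): deductible already satisfied, so patient's share is 30% × €241 = €72.30. Patient owes €72.30 (running OOP €1,636.90).
#5 (€1,341): 30% coinsurance on €1,341 = €402.30. Patient owes €402.30 (running OOP €2,039.20).
Summing the patient's payments: €1,318.30 + €106.80 + €139.50 + €72.30 + €402.30 = €2,039.20.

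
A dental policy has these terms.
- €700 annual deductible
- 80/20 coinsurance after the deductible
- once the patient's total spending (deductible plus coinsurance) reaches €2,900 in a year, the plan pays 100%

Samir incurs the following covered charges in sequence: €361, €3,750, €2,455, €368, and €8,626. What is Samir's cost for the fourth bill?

Claim 1 (€361): fully absorbed by the deductible. Cost to patient: €361. OOP to date €361.
Claim 2 (€3,750): deductible takes €339, €3,411 remains; 20% of €3,411 = €682.20. Patient owes €1,021.20 (running OOP €1,382.20).
Claim 3 (€2,455): deductible met; 20% of €2,455 = €491. Patient owes €491 (running OOP €1,873.20).
Claim 4 (€368): deductible already satisfied, so patient's share is 20% × €368 = €73.60. Patient owes €73.60 (running OOP €1,946.80).

€73.60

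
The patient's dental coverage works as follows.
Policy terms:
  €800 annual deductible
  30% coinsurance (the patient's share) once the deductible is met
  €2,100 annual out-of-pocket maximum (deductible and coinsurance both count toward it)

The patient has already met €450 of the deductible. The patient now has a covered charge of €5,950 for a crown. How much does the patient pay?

€450 of the €800 deductible is already met, leaving €350.
The remaining €5,600 (= €5,950 − €350) moves to coinsurance.
Patient's 30% share of €5,600 is €1,680.
Patient responsibility before any cap: €350 + €1,680 = €2,030.
Year-to-date out-of-pocket would reach €450 + €2,030 = €2,480, above the €2,100 maximum, so the patient pays only €2,100 − €450 = €1,650.

€1,650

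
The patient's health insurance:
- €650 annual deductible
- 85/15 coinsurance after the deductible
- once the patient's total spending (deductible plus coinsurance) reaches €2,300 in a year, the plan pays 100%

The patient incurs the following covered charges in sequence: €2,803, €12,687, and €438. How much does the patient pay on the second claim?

€1,327.05

Claim 1 — €2,803: €650 finishes the deductible; €2,153 goes to coinsurance; coinsurance €2,153 × 15% = €322.95. Cost to patient: €972.95. OOP to date €972.95.
Claim 2 — €12,687: 15% coinsurance on €12,687 = €1,903.05. OOP would hit €2,876 > €2,300, so the cap limits the patient to €2,300 − €972.95 = €1,327.05.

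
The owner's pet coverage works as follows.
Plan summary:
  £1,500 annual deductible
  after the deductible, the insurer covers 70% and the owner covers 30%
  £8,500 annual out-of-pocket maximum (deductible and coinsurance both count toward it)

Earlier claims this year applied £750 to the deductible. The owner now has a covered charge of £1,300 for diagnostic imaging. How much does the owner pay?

£915

£750 of the £1,500 deductible is already met, leaving £750.
After the £750 deductible portion, £1,300 − £750 = £550 is subject to coinsurance.
30% of £550 = £165 falls to the owner.
Owner responsibility before any cap: £750 + £165 = £915.
Cumulative spending £750 + £915 = £1,665 stays under the £8,500 maximum.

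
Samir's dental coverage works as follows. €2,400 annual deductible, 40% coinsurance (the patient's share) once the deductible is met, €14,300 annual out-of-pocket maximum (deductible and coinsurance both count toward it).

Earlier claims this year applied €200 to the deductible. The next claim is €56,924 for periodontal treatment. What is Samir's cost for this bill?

Remaining deductible: €2,400 − €200 = €2,200.
The remaining €54,724 (= €56,924 − €2,200) moves to coinsurance.
Coinsurance: €54,724 × 40% = €21,889.60.
That puts the patient's cost at €2,200 + €21,889.60 = €24,089.60 before any cap.
That would bring total out-of-pocket to €24,289.60, past the €14,300 cap. The patient is capped at €14,300 − €200 = €14,100 on this claim.

€14,100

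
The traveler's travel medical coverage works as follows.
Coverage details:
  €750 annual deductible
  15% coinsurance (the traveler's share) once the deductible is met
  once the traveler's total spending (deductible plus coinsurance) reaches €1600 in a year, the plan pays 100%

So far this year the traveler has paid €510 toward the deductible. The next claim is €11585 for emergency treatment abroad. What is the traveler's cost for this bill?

€510 of the €750 deductible is already met, leaving €240.
After the €240 deductible portion, €11585 − €240 = €11345 is subject to coinsurance.
Traveler's 15% share of €11345 is €1701.75.
Traveler responsibility before any cap: €240 + €1701.75 = €1941.75.
That would bring total out-of-pocket to €2451.75, past the €1600 cap. The traveler is capped at €1600 − €510 = €1090 on this claim.

€1090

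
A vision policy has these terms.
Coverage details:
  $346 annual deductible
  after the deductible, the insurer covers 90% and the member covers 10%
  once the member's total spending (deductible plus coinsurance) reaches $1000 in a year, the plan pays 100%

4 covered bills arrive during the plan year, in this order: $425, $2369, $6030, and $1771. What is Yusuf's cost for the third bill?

Claim 1 ($425): deductible takes $346, $79 remains; member's 10% is $7.90. Cost to member: $353.90. OOP to date $353.90.
Claim 2 ($2369): deductible already satisfied, so member's share is 10% × $2369 = $236.90. Cost to member: $236.90. OOP to date $590.80.
Claim 3 ($6030): 10% coinsurance on $6030 = $603. Adding that to $590.80 gives $1193.80, past the $1000 cap; member pays only $1000 − $590.80 = $409.20.

$409.20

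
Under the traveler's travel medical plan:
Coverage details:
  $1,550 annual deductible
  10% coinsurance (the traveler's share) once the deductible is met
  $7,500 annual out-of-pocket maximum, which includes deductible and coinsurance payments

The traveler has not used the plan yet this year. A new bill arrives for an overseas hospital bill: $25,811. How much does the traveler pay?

The full $1,550 deductible is still open; $1,550 of this bill applies to it.
The remaining $24,261 (= $25,811 − $1,550) moves to coinsurance.
Coinsurance: $24,261 × 10% = $2,426.10.
That puts the traveler's cost at $1,550 + $2,426.10 = $3,976.10 before any cap.
Year-to-date out-of-pocket becomes $0 + $3,976.10 = $3,976.10, still under the $7,500 maximum, so no cap applies.

$3,976.10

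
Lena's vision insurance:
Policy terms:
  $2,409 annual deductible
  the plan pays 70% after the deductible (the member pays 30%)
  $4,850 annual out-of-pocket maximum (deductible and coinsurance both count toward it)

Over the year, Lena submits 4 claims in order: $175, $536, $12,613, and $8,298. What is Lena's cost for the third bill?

$4,139

Bill 1, $175: fully absorbed by the deductible. Cost to member: $175. OOP to date $175.
Bill 2, $536: entire amount goes to the deductible. Member owes $536 (running OOP $711).
Bill 3, $12,613: $1,698 to deductible, leaving $10,915; member's 30% is $3,274.50. Claim cost before the cap: $1,698 + $3,274.50 = $4,972.50. OOP would hit $5,683.50 > $4,850, so the cap limits the member to $4,850 − $711 = $4,139.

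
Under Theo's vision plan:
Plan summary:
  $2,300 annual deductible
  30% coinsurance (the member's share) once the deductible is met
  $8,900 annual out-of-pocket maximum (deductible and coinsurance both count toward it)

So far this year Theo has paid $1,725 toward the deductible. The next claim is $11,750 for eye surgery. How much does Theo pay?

Deductible still to meet: $2,300 − $1,725 = $575.
The remaining $11,175 (= $11,750 − $575) moves to coinsurance.
Coinsurance: $11,175 × 30% = $3,352.50.
Member responsibility before any cap: $575 + $3,352.50 = $3,927.50.
Year-to-date out-of-pocket becomes $1,725 + $3,927.50 = $5,652.50, still under the $8,900 maximum, so no cap applies.

$3,927.50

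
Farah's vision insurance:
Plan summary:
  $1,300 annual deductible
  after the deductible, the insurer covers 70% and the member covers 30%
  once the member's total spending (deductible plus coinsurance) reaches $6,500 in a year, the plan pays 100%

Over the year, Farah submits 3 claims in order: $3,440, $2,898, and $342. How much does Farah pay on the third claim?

#1 ($3,440): $1,300 to deductible, leaving $2,140; member's 30% is $642. Member owes $1,942 (running OOP $1,942).
#2 ($2,898): 30% coinsurance on $2,898 = $869.40. Member pays $869.40; OOP now $2,811.40.
#3 ($342): deductible met; 30% of $342 = $102.60. Member owes $102.60 (running OOP $2,914).

$102.60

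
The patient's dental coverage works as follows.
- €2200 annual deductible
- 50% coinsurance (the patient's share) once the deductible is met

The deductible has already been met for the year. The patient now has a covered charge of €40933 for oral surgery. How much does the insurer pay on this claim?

€20466.50

With the deductible met, the entire €40933 is subject to coinsurance.
50% of €40933 = €20466.50 falls to the patient.
The plan picks up €40933 − €20466.50 = €20466.50.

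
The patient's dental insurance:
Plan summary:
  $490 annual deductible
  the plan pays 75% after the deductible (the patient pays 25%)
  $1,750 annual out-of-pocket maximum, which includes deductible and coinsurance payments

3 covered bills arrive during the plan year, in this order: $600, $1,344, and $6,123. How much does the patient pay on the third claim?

Claim 1 — $600: $490 finishes the deductible; $110 goes to coinsurance; patient's 25% is $27.50. Patient owes $517.50 (running OOP $517.50).
Claim 2 — $1,344: 25% coinsurance on $1,344 = $336. Cost to patient: $336. OOP to date $853.50.
Claim 3 — $6,123: deductible met; 25% of $6,123 = $1,530.75. Adding that to $853.50 gives $2,384.25, past the $1,750 cap; patient pays only $1,750 − $853.50 = $896.50.

$896.50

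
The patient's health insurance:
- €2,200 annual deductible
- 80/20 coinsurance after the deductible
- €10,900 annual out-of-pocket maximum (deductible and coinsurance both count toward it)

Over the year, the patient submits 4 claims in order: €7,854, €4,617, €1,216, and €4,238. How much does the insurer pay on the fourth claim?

€3,390.40

Claim 1 (€7,854): €2,200 to deductible, leaving €5,654; coinsurance €5,654 × 20% = €1,130.80. Patient pays €3,330.80; OOP now €3,330.80. Plan pays €7,854 − €3,330.80 = €4,523.20.
Claim 2 (€4,617): deductible met; 20% of €4,617 = €923.40. Cost to patient: €923.40. OOP to date €4,254.20. Plan pays €4,617 − €923.40 = €3,693.60.
Claim 3 (€1,216): deductible already satisfied, so patient's share is 20% × €1,216 = €243.20. Patient owes €243.20 (running OOP €4,497.40). Insurer: €1,216 − €243.20 = €972.80.
Claim 4 (€4,238): deductible already satisfied, so patient's share is 20% × €4,238 = €847.60. Cost to patient: €847.60. OOP to date €5,345. Plan pays €4,238 − €847.60 = €3,390.40.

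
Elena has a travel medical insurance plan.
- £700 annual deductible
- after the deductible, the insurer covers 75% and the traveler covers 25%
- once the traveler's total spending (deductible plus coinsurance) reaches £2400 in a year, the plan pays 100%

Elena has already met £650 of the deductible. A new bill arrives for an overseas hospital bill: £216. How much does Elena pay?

Remaining deductible: £700 − £650 = £50.
After the £50 deductible portion, £216 − £50 = £166 is subject to coinsurance.
Traveler's 25% share of £166 is £41.50.
So the traveler owes £50 + £41.50 = £91.50 before any cap.
Year-to-date out-of-pocket becomes £650 + £91.50 = £741.50, still under the £2400 maximum, so no cap applies.

£91.50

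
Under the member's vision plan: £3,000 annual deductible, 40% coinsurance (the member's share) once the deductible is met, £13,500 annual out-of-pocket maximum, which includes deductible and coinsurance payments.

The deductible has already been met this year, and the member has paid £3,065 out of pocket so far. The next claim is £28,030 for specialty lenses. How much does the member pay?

£10,435

The deductible is already satisfied, so the full bill goes to coinsurance.
40% of £28,030 = £11,212 falls to the member.
Year-to-date out-of-pocket would reach £3,065 + £11,212 = £14,277, above the £13,500 maximum, so the member pays only £13,500 − £3,065 = £10,435.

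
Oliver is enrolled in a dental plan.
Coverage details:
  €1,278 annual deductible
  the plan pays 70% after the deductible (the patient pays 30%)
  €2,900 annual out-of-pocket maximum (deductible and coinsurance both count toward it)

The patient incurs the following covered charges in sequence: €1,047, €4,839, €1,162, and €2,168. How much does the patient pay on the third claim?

#1 (€1,047): all of it applies to the deductible. Patient pays €1,047; OOP now €1,047.
#2 (€4,839): €231 to deductible, leaving €4,608; patient's 30% is €1,382.40. Patient owes €1,613.40 (running OOP €2,660.40).
#3 (€1,162): deductible already satisfied, so patient's share is 30% × €1,162 = €348.60. That would push OOP to €3,009, over the €2,900 cap, so patient pays €2,900 − €2,660.40 = €239.60.

€239.60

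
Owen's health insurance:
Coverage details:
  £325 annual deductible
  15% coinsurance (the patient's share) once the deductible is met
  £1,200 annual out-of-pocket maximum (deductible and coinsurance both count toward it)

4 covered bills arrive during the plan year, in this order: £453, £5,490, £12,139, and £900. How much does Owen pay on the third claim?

Claim 1 (£453): £325 finishes the deductible; £128 goes to coinsurance; patient's 15% is £19.20. Patient owes £344.20 (running OOP £344.20).
Claim 2 (£5,490): deductible met; 15% of £5,490 = £823.50. Patient pays £823.50; OOP now £1,167.70.
Claim 3 (£12,139): deductible met; 15% of £12,139 = £1,820.85. OOP would hit £2,988.55 > £1,200, so the cap limits the patient to £1,200 − £1,167.70 = £32.30.

£32.30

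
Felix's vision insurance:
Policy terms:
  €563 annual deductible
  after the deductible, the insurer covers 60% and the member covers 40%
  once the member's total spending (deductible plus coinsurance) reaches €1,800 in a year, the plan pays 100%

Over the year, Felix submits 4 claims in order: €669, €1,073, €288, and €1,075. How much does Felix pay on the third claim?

€115.20

Bill 1, €669: €563 to deductible, leaving €106; 40% of €106 = €42.40. Member pays €605.40; OOP now €605.40.
Bill 2, €1,073: deductible already satisfied, so member's share is 40% × €1,073 = €429.20. Member owes €429.20 (running OOP €1,034.60).
Bill 3, €288: 40% coinsurance on €288 = €115.20. Cost to member: €115.20. OOP to date €1,149.80.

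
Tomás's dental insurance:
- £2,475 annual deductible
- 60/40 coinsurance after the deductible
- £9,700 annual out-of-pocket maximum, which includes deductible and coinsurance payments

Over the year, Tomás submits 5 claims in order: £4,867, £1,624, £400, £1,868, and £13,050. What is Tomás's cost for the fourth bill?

#1 (£4,867): deductible takes £2,475, £2,392 remains; patient's 40% is £956.80. Cost to patient: £3,431.80. OOP to date £3,431.80.
#2 (£1,624): deductible already satisfied, so patient's share is 40% × £1,624 = £649.60. Patient pays £649.60; OOP now £4,081.40.
#3 (£400): deductible already satisfied, so patient's share is 40% × £400 = £160. Cost to patient: £160. OOP to date £4,241.40.
#4 (£1,868): 40% coinsurance on £1,868 = £747.20. Cost to patient: £747.20. OOP to date £4,988.60.

£747.20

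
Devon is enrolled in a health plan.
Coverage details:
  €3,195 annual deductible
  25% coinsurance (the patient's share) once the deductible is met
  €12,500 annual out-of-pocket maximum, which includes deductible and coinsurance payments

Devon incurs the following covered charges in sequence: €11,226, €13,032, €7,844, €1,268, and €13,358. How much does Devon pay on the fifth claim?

Claim 1 (€11,226): €3,195 finishes the deductible; €8,031 goes to coinsurance; 25% of €8,031 = €2,007.75. Patient pays €5,202.75; OOP now €5,202.75.
Claim 2 (€13,032): deductible already satisfied, so patient's share is 25% × €13,032 = €3,258. Cost to patient: €3,258. OOP to date €8,460.75.
Claim 3 (€7,844): deductible met; 25% of €7,844 = €1,961. Patient pays €1,961; OOP now €10,421.75.
Claim 4 (€1,268): deductible met; 25% of €1,268 = €317. Cost to patient: €317. OOP to date €10,738.75.
Claim 5 (€13,358): deductible met; 25% of €13,358 = €3,339.50. Adding that to €10,738.75 gives €14,078.25, past the €12,500 cap; patient pays only €12,500 − €10,738.75 = €1,761.25.

€1,761.25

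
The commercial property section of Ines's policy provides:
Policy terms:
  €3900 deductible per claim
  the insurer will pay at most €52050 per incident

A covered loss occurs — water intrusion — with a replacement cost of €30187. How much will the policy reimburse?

Less the €3900 deductible: €30187 − €3900 = €26287.
That's under the €52050 cap, so the insurer reimburses the full €26287.

€26287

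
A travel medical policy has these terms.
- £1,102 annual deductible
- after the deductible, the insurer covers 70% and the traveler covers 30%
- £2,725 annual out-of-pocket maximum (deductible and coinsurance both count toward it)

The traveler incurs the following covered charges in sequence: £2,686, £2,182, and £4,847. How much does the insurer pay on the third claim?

Claim 1 (£2,686): deductible takes £1,102, £1,584 remains; traveler's 30% is £475.20. Traveler pays £1,577.20; OOP now £1,577.20. Insurer: £2,686 − £1,577.20 = £1,108.80.
Claim 2 (£2,182): deductible met; 30% of £2,182 = £654.60. Traveler pays £654.60; OOP now £2,231.80. Insurer: £2,182 − £654.60 = £1,527.40.
Claim 3 (£4,847): deductible already satisfied, so traveler's share is 30% × £4,847 = £1,454.10. That would push OOP to £3,685.90, over the £2,725 cap, so traveler pays £2,725 − £2,231.80 = £493.20. Plan pays £4,847 − £493.20 = £4,353.80.

£4,353.80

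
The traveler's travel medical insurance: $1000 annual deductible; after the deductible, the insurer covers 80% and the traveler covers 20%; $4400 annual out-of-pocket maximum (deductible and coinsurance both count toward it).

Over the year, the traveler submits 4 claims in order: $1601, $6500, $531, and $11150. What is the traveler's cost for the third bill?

Bill 1, $1601: deductible takes $1000, $601 remains; traveler's 20% is $120.20. Traveler owes $1120.20 (running OOP $1120.20).
Bill 2, $6500: deductible met; 20% of $6500 = $1300. Traveler pays $1300; OOP now $2420.20.
Bill 3, $531: deductible met; 20% of $531 = $106.20. Traveler pays $106.20; OOP now $2526.40.

$106.20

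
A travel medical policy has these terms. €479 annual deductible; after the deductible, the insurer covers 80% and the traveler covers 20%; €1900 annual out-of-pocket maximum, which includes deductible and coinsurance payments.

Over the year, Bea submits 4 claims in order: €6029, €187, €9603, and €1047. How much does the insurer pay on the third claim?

€9329.40

Claim 1 — €6029: deductible takes €479, €5550 remains; coinsurance €5550 × 20% = €1110. Traveler pays €1589; OOP now €1589. Insurer: €6029 − €1589 = €4440.
Claim 2 — €187: 20% coinsurance on €187 = €37.40. Traveler pays €37.40; OOP now €1626.40. Insurer: €187 − €37.40 = €149.60.
Claim 3 — €9603: 20% coinsurance on €9603 = €1920.60. Adding that to €1626.40 gives €3547, past the €1900 cap; traveler pays only €1900 − €1626.40 = €273.60. Insurer: €9603 − €273.60 = €9329.40.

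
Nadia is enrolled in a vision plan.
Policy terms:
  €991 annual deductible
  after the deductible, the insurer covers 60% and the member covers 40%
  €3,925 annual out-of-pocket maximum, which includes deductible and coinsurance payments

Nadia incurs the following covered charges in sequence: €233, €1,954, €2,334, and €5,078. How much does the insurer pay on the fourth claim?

Claim 1 (€233): all of it applies to the deductible. Member owes €233 (running OOP €233). Insurer: €233 − €233 = €0.
Claim 2 (€1,954): €758 to deductible, leaving €1,196; coinsurance €1,196 × 40% = €478.40. Cost to member: €1,236.40. OOP to date €1,469.40. Insurer: €1,954 − €1,236.40 = €717.60.
Claim 3 (€2,334): 40% coinsurance on €2,334 = €933.60. Cost to member: €933.60. OOP to date €2,403. Insurer: €2,334 − €933.60 = €1,400.40.
Claim 4 (€5,078): 40% coinsurance on €5,078 = €2,031.20. OOP would hit €4,434.20 > €3,925, so the cap limits the member to €3,925 − €2,403 = €1,522. Insurer: €5,078 − €1,522 = €3,556.

€3,556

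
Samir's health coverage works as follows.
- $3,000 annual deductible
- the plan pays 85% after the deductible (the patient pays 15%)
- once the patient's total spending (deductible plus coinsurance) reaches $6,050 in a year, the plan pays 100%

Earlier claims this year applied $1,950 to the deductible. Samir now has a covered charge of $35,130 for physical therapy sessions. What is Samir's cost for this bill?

$4,100

Remaining deductible: $3,000 − $1,950 = $1,050.
After the $1,050 deductible portion, $35,130 − $1,050 = $34,080 is subject to coinsurance.
15% of $34,080 = $5,112 falls to the patient.
Patient responsibility before any cap: $1,050 + $5,112 = $6,162.
Adding $6,162 to the $1,950 already spent would give $8,112, which exceeds the $6,050 cap; the patient pays just $6,050 − $1,950 = $4,100.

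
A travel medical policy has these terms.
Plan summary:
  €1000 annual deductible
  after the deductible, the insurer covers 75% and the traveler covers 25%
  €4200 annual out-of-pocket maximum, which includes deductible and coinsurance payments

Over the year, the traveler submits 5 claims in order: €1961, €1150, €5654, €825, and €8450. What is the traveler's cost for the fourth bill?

Claim 1 — €1961: €1000 finishes the deductible; €961 goes to coinsurance; coinsurance €961 × 25% = €240.25. Cost to traveler: €1240.25. OOP to date €1240.25.
Claim 2 — €1150: deductible already satisfied, so traveler's share is 25% × €1150 = €287.50. Cost to traveler: €287.50. OOP to date €1527.75.
Claim 3 — €5654: deductible already satisfied, so traveler's share is 25% × €5654 = €1413.50. Traveler pays €1413.50; OOP now €2941.25.
Claim 4 — €825: 25% coinsurance on €825 = €206.25. Traveler owes €206.25 (running OOP €3147.50).

€206.25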